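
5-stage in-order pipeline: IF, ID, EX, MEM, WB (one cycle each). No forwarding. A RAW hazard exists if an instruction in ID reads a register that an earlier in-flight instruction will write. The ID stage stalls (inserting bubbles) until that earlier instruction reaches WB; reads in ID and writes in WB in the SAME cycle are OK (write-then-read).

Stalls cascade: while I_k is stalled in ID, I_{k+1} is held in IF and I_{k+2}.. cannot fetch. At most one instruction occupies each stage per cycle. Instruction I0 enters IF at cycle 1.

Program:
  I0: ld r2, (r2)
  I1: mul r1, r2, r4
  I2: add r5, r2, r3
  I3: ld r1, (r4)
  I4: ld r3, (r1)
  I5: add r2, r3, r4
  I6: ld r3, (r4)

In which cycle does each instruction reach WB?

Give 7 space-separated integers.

Answer: 5 8 9 10 13 16 17

Derivation:
I0 ld r2 <- r2: IF@1 ID@2 stall=0 (-) EX@3 MEM@4 WB@5
I1 mul r1 <- r2,r4: IF@2 ID@3 stall=2 (RAW on I0.r2 (WB@5)) EX@6 MEM@7 WB@8
I2 add r5 <- r2,r3: IF@3 ID@6 stall=0 (-) EX@7 MEM@8 WB@9
I3 ld r1 <- r4: IF@6 ID@7 stall=0 (-) EX@8 MEM@9 WB@10
I4 ld r3 <- r1: IF@7 ID@8 stall=2 (RAW on I3.r1 (WB@10)) EX@11 MEM@12 WB@13
I5 add r2 <- r3,r4: IF@8 ID@11 stall=2 (RAW on I4.r3 (WB@13)) EX@14 MEM@15 WB@16
I6 ld r3 <- r4: IF@11 ID@14 stall=0 (-) EX@15 MEM@16 WB@17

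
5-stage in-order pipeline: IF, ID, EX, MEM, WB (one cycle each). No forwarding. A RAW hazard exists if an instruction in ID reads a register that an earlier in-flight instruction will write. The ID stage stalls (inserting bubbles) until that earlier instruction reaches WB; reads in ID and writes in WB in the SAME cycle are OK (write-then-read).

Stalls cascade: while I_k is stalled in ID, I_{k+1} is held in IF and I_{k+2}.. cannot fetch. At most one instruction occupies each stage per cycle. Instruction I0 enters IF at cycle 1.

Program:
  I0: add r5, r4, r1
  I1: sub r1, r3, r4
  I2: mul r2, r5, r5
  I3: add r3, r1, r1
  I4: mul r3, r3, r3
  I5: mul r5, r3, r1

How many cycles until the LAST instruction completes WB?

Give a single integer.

I0 add r5 <- r4,r1: IF@1 ID@2 stall=0 (-) EX@3 MEM@4 WB@5
I1 sub r1 <- r3,r4: IF@2 ID@3 stall=0 (-) EX@4 MEM@5 WB@6
I2 mul r2 <- r5,r5: IF@3 ID@4 stall=1 (RAW on I0.r5 (WB@5)) EX@6 MEM@7 WB@8
I3 add r3 <- r1,r1: IF@4 ID@6 stall=0 (-) EX@7 MEM@8 WB@9
I4 mul r3 <- r3,r3: IF@6 ID@7 stall=2 (RAW on I3.r3 (WB@9)) EX@10 MEM@11 WB@12
I5 mul r5 <- r3,r1: IF@7 ID@10 stall=2 (RAW on I4.r3 (WB@12)) EX@13 MEM@14 WB@15

Answer: 15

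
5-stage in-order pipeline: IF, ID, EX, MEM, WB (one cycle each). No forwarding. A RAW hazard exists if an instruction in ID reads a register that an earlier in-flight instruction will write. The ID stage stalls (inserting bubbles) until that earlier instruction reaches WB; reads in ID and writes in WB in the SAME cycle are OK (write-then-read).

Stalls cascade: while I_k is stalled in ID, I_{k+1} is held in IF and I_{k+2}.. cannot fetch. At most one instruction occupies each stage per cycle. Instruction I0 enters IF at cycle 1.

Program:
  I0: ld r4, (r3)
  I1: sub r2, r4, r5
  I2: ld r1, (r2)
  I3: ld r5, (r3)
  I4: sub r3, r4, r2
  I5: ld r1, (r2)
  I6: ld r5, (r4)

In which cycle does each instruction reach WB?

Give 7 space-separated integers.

Answer: 5 8 11 12 13 14 15

Derivation:
I0 ld r4 <- r3: IF@1 ID@2 stall=0 (-) EX@3 MEM@4 WB@5
I1 sub r2 <- r4,r5: IF@2 ID@3 stall=2 (RAW on I0.r4 (WB@5)) EX@6 MEM@7 WB@8
I2 ld r1 <- r2: IF@3 ID@6 stall=2 (RAW on I1.r2 (WB@8)) EX@9 MEM@10 WB@11
I3 ld r5 <- r3: IF@6 ID@9 stall=0 (-) EX@10 MEM@11 WB@12
I4 sub r3 <- r4,r2: IF@9 ID@10 stall=0 (-) EX@11 MEM@12 WB@13
I5 ld r1 <- r2: IF@10 ID@11 stall=0 (-) EX@12 MEM@13 WB@14
I6 ld r5 <- r4: IF@11 ID@12 stall=0 (-) EX@13 MEM@14 WB@15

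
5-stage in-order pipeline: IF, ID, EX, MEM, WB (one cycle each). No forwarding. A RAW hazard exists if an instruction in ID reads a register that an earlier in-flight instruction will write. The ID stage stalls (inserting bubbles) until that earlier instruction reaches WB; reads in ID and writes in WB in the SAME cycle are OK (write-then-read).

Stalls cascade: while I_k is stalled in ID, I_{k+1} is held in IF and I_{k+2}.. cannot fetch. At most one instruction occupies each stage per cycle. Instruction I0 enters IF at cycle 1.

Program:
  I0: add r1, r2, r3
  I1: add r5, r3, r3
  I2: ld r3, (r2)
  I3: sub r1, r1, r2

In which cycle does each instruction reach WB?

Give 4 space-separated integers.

Answer: 5 6 7 8

Derivation:
I0 add r1 <- r2,r3: IF@1 ID@2 stall=0 (-) EX@3 MEM@4 WB@5
I1 add r5 <- r3,r3: IF@2 ID@3 stall=0 (-) EX@4 MEM@5 WB@6
I2 ld r3 <- r2: IF@3 ID@4 stall=0 (-) EX@5 MEM@6 WB@7
I3 sub r1 <- r1,r2: IF@4 ID@5 stall=0 (-) EX@6 MEM@7 WB@8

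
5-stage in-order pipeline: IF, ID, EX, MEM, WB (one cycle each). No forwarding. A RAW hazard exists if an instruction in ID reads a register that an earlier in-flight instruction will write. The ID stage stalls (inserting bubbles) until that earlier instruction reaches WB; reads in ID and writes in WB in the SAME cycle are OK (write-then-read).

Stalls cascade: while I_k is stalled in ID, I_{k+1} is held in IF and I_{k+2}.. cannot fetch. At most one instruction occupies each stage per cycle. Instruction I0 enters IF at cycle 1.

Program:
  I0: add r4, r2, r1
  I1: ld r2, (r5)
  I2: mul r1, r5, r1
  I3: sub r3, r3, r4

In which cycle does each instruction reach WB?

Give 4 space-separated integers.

Answer: 5 6 7 8

Derivation:
I0 add r4 <- r2,r1: IF@1 ID@2 stall=0 (-) EX@3 MEM@4 WB@5
I1 ld r2 <- r5: IF@2 ID@3 stall=0 (-) EX@4 MEM@5 WB@6
I2 mul r1 <- r5,r1: IF@3 ID@4 stall=0 (-) EX@5 MEM@6 WB@7
I3 sub r3 <- r3,r4: IF@4 ID@5 stall=0 (-) EX@6 MEM@7 WB@8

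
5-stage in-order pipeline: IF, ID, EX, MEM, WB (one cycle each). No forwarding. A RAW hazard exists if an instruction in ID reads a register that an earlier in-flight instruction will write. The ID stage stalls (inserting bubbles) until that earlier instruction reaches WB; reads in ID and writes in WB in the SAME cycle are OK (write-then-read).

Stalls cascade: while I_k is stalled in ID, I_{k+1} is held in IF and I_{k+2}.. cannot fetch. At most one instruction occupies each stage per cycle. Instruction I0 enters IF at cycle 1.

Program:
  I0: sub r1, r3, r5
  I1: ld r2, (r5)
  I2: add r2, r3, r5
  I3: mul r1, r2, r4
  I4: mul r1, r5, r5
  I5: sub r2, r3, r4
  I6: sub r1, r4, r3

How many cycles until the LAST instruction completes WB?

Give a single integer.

I0 sub r1 <- r3,r5: IF@1 ID@2 stall=0 (-) EX@3 MEM@4 WB@5
I1 ld r2 <- r5: IF@2 ID@3 stall=0 (-) EX@4 MEM@5 WB@6
I2 add r2 <- r3,r5: IF@3 ID@4 stall=0 (-) EX@5 MEM@6 WB@7
I3 mul r1 <- r2,r4: IF@4 ID@5 stall=2 (RAW on I2.r2 (WB@7)) EX@8 MEM@9 WB@10
I4 mul r1 <- r5,r5: IF@5 ID@8 stall=0 (-) EX@9 MEM@10 WB@11
I5 sub r2 <- r3,r4: IF@8 ID@9 stall=0 (-) EX@10 MEM@11 WB@12
I6 sub r1 <- r4,r3: IF@9 ID@10 stall=0 (-) EX@11 MEM@12 WB@13

Answer: 13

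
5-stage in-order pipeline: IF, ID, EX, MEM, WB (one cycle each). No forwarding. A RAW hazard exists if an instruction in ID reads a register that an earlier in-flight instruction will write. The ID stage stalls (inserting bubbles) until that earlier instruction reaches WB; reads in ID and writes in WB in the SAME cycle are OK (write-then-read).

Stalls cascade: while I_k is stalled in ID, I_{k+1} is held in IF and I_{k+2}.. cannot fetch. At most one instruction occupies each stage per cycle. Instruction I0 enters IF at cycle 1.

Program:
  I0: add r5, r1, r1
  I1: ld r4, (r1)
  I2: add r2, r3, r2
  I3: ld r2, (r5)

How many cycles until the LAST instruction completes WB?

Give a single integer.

Answer: 8

Derivation:
I0 add r5 <- r1,r1: IF@1 ID@2 stall=0 (-) EX@3 MEM@4 WB@5
I1 ld r4 <- r1: IF@2 ID@3 stall=0 (-) EX@4 MEM@5 WB@6
I2 add r2 <- r3,r2: IF@3 ID@4 stall=0 (-) EX@5 MEM@6 WB@7
I3 ld r2 <- r5: IF@4 ID@5 stall=0 (-) EX@6 MEM@7 WB@8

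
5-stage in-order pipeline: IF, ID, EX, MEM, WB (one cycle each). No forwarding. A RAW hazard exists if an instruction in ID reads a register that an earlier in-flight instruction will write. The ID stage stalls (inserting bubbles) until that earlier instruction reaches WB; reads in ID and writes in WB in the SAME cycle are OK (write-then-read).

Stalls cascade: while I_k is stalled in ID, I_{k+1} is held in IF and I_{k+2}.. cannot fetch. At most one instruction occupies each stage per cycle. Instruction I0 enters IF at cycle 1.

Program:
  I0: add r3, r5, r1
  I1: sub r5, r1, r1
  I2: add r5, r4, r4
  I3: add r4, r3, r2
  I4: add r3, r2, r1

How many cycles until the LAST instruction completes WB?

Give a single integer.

I0 add r3 <- r5,r1: IF@1 ID@2 stall=0 (-) EX@3 MEM@4 WB@5
I1 sub r5 <- r1,r1: IF@2 ID@3 stall=0 (-) EX@4 MEM@5 WB@6
I2 add r5 <- r4,r4: IF@3 ID@4 stall=0 (-) EX@5 MEM@6 WB@7
I3 add r4 <- r3,r2: IF@4 ID@5 stall=0 (-) EX@6 MEM@7 WB@8
I4 add r3 <- r2,r1: IF@5 ID@6 stall=0 (-) EX@7 MEM@8 WB@9

Answer: 9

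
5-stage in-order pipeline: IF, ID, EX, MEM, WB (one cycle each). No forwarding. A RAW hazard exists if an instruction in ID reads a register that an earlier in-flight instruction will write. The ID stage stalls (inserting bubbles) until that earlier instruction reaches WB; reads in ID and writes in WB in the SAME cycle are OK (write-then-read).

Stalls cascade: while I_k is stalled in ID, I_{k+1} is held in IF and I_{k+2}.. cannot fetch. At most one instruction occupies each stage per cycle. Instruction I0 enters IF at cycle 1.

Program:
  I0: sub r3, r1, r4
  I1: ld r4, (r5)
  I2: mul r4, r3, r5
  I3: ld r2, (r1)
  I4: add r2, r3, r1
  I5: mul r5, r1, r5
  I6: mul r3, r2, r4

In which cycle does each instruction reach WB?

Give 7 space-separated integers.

Answer: 5 6 8 9 10 11 13

Derivation:
I0 sub r3 <- r1,r4: IF@1 ID@2 stall=0 (-) EX@3 MEM@4 WB@5
I1 ld r4 <- r5: IF@2 ID@3 stall=0 (-) EX@4 MEM@5 WB@6
I2 mul r4 <- r3,r5: IF@3 ID@4 stall=1 (RAW on I0.r3 (WB@5)) EX@6 MEM@7 WB@8
I3 ld r2 <- r1: IF@4 ID@6 stall=0 (-) EX@7 MEM@8 WB@9
I4 add r2 <- r3,r1: IF@6 ID@7 stall=0 (-) EX@8 MEM@9 WB@10
I5 mul r5 <- r1,r5: IF@7 ID@8 stall=0 (-) EX@9 MEM@10 WB@11
I6 mul r3 <- r2,r4: IF@8 ID@9 stall=1 (RAW on I4.r2 (WB@10)) EX@11 MEM@12 WB@13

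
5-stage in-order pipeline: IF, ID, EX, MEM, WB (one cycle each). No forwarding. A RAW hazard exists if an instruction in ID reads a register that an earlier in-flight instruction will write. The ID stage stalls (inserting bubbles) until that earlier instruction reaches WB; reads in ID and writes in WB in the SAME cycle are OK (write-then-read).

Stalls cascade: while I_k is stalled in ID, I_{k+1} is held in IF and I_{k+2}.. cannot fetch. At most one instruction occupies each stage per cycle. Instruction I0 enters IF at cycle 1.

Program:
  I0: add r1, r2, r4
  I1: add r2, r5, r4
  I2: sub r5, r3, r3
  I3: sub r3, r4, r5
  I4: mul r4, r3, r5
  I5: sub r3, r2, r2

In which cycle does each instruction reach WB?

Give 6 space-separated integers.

I0 add r1 <- r2,r4: IF@1 ID@2 stall=0 (-) EX@3 MEM@4 WB@5
I1 add r2 <- r5,r4: IF@2 ID@3 stall=0 (-) EX@4 MEM@5 WB@6
I2 sub r5 <- r3,r3: IF@3 ID@4 stall=0 (-) EX@5 MEM@6 WB@7
I3 sub r3 <- r4,r5: IF@4 ID@5 stall=2 (RAW on I2.r5 (WB@7)) EX@8 MEM@9 WB@10
I4 mul r4 <- r3,r5: IF@5 ID@8 stall=2 (RAW on I3.r3 (WB@10)) EX@11 MEM@12 WB@13
I5 sub r3 <- r2,r2: IF@8 ID@11 stall=0 (-) EX@12 MEM@13 WB@14

Answer: 5 6 7 10 13 14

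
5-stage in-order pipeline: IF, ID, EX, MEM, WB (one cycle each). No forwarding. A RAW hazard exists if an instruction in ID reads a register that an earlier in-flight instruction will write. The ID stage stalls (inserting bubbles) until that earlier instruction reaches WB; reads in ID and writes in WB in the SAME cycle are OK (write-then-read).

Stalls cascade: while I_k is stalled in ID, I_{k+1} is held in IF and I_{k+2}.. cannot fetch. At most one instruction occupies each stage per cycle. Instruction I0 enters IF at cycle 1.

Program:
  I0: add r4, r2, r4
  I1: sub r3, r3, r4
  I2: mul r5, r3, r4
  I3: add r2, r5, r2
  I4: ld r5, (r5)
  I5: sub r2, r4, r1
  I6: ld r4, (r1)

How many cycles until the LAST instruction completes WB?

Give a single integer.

I0 add r4 <- r2,r4: IF@1 ID@2 stall=0 (-) EX@3 MEM@4 WB@5
I1 sub r3 <- r3,r4: IF@2 ID@3 stall=2 (RAW on I0.r4 (WB@5)) EX@6 MEM@7 WB@8
I2 mul r5 <- r3,r4: IF@3 ID@6 stall=2 (RAW on I1.r3 (WB@8)) EX@9 MEM@10 WB@11
I3 add r2 <- r5,r2: IF@6 ID@9 stall=2 (RAW on I2.r5 (WB@11)) EX@12 MEM@13 WB@14
I4 ld r5 <- r5: IF@9 ID@12 stall=0 (-) EX@13 MEM@14 WB@15
I5 sub r2 <- r4,r1: IF@12 ID@13 stall=0 (-) EX@14 MEM@15 WB@16
I6 ld r4 <- r1: IF@13 ID@14 stall=0 (-) EX@15 MEM@16 WB@17

Answer: 17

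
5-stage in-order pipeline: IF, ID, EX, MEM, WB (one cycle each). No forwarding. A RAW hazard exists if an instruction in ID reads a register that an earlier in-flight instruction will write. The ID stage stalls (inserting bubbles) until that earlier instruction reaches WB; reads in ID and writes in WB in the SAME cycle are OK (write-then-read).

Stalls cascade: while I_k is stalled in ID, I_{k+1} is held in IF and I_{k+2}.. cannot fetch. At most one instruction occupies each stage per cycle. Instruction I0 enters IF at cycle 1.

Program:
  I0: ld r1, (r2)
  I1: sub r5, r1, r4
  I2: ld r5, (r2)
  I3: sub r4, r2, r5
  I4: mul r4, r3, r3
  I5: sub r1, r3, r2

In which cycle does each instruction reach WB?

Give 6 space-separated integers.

I0 ld r1 <- r2: IF@1 ID@2 stall=0 (-) EX@3 MEM@4 WB@5
I1 sub r5 <- r1,r4: IF@2 ID@3 stall=2 (RAW on I0.r1 (WB@5)) EX@6 MEM@7 WB@8
I2 ld r5 <- r2: IF@3 ID@6 stall=0 (-) EX@7 MEM@8 WB@9
I3 sub r4 <- r2,r5: IF@6 ID@7 stall=2 (RAW on I2.r5 (WB@9)) EX@10 MEM@11 WB@12
I4 mul r4 <- r3,r3: IF@7 ID@10 stall=0 (-) EX@11 MEM@12 WB@13
I5 sub r1 <- r3,r2: IF@10 ID@11 stall=0 (-) EX@12 MEM@13 WB@14

Answer: 5 8 9 12 13 14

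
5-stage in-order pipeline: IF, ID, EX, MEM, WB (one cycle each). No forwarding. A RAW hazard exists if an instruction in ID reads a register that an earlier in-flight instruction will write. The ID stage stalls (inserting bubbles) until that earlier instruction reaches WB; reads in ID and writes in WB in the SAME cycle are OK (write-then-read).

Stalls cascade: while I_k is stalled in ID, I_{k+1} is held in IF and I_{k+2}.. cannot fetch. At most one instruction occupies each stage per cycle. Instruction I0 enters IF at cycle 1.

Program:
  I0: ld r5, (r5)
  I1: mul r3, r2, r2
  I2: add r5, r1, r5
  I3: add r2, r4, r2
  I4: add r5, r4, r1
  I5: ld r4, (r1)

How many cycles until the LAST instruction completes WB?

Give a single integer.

Answer: 11

Derivation:
I0 ld r5 <- r5: IF@1 ID@2 stall=0 (-) EX@3 MEM@4 WB@5
I1 mul r3 <- r2,r2: IF@2 ID@3 stall=0 (-) EX@4 MEM@5 WB@6
I2 add r5 <- r1,r5: IF@3 ID@4 stall=1 (RAW on I0.r5 (WB@5)) EX@6 MEM@7 WB@8
I3 add r2 <- r4,r2: IF@4 ID@6 stall=0 (-) EX@7 MEM@8 WB@9
I4 add r5 <- r4,r1: IF@6 ID@7 stall=0 (-) EX@8 MEM@9 WB@10
I5 ld r4 <- r1: IF@7 ID@8 stall=0 (-) EX@9 MEM@10 WB@11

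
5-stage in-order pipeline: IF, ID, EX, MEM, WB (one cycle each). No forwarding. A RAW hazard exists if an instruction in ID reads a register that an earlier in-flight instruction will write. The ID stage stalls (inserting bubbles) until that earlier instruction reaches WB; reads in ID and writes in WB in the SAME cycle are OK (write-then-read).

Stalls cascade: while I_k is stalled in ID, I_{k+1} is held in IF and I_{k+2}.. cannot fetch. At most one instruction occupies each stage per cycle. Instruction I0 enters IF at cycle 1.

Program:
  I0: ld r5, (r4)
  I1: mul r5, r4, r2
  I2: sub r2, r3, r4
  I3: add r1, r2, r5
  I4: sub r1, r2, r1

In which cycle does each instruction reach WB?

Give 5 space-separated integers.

I0 ld r5 <- r4: IF@1 ID@2 stall=0 (-) EX@3 MEM@4 WB@5
I1 mul r5 <- r4,r2: IF@2 ID@3 stall=0 (-) EX@4 MEM@5 WB@6
I2 sub r2 <- r3,r4: IF@3 ID@4 stall=0 (-) EX@5 MEM@6 WB@7
I3 add r1 <- r2,r5: IF@4 ID@5 stall=2 (RAW on I2.r2 (WB@7)) EX@8 MEM@9 WB@10
I4 sub r1 <- r2,r1: IF@5 ID@8 stall=2 (RAW on I3.r1 (WB@10)) EX@11 MEM@12 WB@13

Answer: 5 6 7 10 13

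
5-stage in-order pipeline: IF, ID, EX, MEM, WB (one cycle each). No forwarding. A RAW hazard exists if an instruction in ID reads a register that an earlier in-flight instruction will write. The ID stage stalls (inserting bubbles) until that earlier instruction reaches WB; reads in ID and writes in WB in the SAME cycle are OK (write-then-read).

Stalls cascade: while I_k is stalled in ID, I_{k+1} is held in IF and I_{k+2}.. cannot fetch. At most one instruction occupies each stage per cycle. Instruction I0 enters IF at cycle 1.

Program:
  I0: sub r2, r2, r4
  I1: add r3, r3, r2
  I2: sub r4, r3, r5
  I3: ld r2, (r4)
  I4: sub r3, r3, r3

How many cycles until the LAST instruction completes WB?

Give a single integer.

I0 sub r2 <- r2,r4: IF@1 ID@2 stall=0 (-) EX@3 MEM@4 WB@5
I1 add r3 <- r3,r2: IF@2 ID@3 stall=2 (RAW on I0.r2 (WB@5)) EX@6 MEM@7 WB@8
I2 sub r4 <- r3,r5: IF@3 ID@6 stall=2 (RAW on I1.r3 (WB@8)) EX@9 MEM@10 WB@11
I3 ld r2 <- r4: IF@6 ID@9 stall=2 (RAW on I2.r4 (WB@11)) EX@12 MEM@13 WB@14
I4 sub r3 <- r3,r3: IF@9 ID@12 stall=0 (-) EX@13 MEM@14 WB@15

Answer: 15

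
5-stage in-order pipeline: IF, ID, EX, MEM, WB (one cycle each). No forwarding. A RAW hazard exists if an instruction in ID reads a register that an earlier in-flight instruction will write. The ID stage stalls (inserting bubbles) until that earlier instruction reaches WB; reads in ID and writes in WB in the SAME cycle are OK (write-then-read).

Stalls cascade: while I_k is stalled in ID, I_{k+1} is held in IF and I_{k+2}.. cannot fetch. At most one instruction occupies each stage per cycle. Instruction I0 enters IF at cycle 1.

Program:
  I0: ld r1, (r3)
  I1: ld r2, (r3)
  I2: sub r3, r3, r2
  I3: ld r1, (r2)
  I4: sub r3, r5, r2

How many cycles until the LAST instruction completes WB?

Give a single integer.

Answer: 11

Derivation:
I0 ld r1 <- r3: IF@1 ID@2 stall=0 (-) EX@3 MEM@4 WB@5
I1 ld r2 <- r3: IF@2 ID@3 stall=0 (-) EX@4 MEM@5 WB@6
I2 sub r3 <- r3,r2: IF@3 ID@4 stall=2 (RAW on I1.r2 (WB@6)) EX@7 MEM@8 WB@9
I3 ld r1 <- r2: IF@4 ID@7 stall=0 (-) EX@8 MEM@9 WB@10
I4 sub r3 <- r5,r2: IF@7 ID@8 stall=0 (-) EX@9 MEM@10 WB@11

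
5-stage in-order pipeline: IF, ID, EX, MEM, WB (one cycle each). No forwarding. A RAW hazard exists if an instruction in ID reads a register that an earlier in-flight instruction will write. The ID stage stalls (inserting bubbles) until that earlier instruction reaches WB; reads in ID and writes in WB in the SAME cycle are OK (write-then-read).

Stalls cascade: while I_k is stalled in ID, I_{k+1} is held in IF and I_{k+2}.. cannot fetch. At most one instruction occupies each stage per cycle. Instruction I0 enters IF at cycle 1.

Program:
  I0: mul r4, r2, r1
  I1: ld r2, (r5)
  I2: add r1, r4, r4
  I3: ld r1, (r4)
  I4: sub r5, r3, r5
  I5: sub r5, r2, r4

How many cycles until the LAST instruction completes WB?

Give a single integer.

I0 mul r4 <- r2,r1: IF@1 ID@2 stall=0 (-) EX@3 MEM@4 WB@5
I1 ld r2 <- r5: IF@2 ID@3 stall=0 (-) EX@4 MEM@5 WB@6
I2 add r1 <- r4,r4: IF@3 ID@4 stall=1 (RAW on I0.r4 (WB@5)) EX@6 MEM@7 WB@8
I3 ld r1 <- r4: IF@4 ID@6 stall=0 (-) EX@7 MEM@8 WB@9
I4 sub r5 <- r3,r5: IF@6 ID@7 stall=0 (-) EX@8 MEM@9 WB@10
I5 sub r5 <- r2,r4: IF@7 ID@8 stall=0 (-) EX@9 MEM@10 WB@11

Answer: 11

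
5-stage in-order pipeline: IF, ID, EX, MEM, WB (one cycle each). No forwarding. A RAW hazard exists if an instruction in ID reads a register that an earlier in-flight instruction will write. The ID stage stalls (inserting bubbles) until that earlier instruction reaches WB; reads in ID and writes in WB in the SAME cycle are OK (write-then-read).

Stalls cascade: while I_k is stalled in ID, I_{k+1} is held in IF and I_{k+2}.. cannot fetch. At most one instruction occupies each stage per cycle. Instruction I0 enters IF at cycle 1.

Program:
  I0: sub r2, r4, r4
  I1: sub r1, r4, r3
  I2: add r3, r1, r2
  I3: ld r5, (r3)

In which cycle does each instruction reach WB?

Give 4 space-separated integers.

Answer: 5 6 9 12

Derivation:
I0 sub r2 <- r4,r4: IF@1 ID@2 stall=0 (-) EX@3 MEM@4 WB@5
I1 sub r1 <- r4,r3: IF@2 ID@3 stall=0 (-) EX@4 MEM@5 WB@6
I2 add r3 <- r1,r2: IF@3 ID@4 stall=2 (RAW on I1.r1 (WB@6)) EX@7 MEM@8 WB@9
I3 ld r5 <- r3: IF@4 ID@7 stall=2 (RAW on I2.r3 (WB@9)) EX@10 MEM@11 WB@12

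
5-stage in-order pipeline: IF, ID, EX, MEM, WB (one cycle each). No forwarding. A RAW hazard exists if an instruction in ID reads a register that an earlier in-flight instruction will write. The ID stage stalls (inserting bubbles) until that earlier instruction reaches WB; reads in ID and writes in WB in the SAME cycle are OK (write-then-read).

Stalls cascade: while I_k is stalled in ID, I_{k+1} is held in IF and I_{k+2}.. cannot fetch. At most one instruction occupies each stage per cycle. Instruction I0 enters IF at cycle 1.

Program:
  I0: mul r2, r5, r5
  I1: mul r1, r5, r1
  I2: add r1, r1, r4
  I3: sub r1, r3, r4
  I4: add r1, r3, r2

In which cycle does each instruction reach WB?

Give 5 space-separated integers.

Answer: 5 6 9 10 11

Derivation:
I0 mul r2 <- r5,r5: IF@1 ID@2 stall=0 (-) EX@3 MEM@4 WB@5
I1 mul r1 <- r5,r1: IF@2 ID@3 stall=0 (-) EX@4 MEM@5 WB@6
I2 add r1 <- r1,r4: IF@3 ID@4 stall=2 (RAW on I1.r1 (WB@6)) EX@7 MEM@8 WB@9
I3 sub r1 <- r3,r4: IF@4 ID@7 stall=0 (-) EX@8 MEM@9 WB@10
I4 add r1 <- r3,r2: IF@7 ID@8 stall=0 (-) EX@9 MEM@10 WB@11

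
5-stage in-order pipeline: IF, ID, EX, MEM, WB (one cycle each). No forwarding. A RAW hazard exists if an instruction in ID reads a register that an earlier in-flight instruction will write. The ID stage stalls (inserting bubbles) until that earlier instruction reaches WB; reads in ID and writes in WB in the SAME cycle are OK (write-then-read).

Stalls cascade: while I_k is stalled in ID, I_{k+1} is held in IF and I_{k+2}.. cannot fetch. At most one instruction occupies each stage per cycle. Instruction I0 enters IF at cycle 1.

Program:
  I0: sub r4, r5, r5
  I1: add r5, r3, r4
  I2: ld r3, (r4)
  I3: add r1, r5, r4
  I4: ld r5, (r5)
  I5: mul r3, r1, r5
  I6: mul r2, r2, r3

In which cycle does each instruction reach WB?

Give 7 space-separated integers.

I0 sub r4 <- r5,r5: IF@1 ID@2 stall=0 (-) EX@3 MEM@4 WB@5
I1 add r5 <- r3,r4: IF@2 ID@3 stall=2 (RAW on I0.r4 (WB@5)) EX@6 MEM@7 WB@8
I2 ld r3 <- r4: IF@3 ID@6 stall=0 (-) EX@7 MEM@8 WB@9
I3 add r1 <- r5,r4: IF@6 ID@7 stall=1 (RAW on I1.r5 (WB@8)) EX@9 MEM@10 WB@11
I4 ld r5 <- r5: IF@7 ID@9 stall=0 (-) EX@10 MEM@11 WB@12
I5 mul r3 <- r1,r5: IF@9 ID@10 stall=2 (RAW on I4.r5 (WB@12)) EX@13 MEM@14 WB@15
I6 mul r2 <- r2,r3: IF@10 ID@13 stall=2 (RAW on I5.r3 (WB@15)) EX@16 MEM@17 WB@18

Answer: 5 8 9 11 12 15 18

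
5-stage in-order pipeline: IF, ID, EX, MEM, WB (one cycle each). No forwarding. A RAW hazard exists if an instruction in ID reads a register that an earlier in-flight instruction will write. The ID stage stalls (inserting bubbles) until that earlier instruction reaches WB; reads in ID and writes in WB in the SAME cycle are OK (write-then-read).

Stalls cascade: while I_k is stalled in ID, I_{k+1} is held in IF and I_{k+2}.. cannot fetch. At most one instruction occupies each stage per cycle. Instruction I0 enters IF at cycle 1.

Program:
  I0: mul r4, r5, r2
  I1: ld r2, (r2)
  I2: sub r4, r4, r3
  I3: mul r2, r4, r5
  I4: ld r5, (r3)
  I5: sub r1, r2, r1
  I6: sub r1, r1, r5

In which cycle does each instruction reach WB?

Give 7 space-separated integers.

I0 mul r4 <- r5,r2: IF@1 ID@2 stall=0 (-) EX@3 MEM@4 WB@5
I1 ld r2 <- r2: IF@2 ID@3 stall=0 (-) EX@4 MEM@5 WB@6
I2 sub r4 <- r4,r3: IF@3 ID@4 stall=1 (RAW on I0.r4 (WB@5)) EX@6 MEM@7 WB@8
I3 mul r2 <- r4,r5: IF@4 ID@6 stall=2 (RAW on I2.r4 (WB@8)) EX@9 MEM@10 WB@11
I4 ld r5 <- r3: IF@6 ID@9 stall=0 (-) EX@10 MEM@11 WB@12
I5 sub r1 <- r2,r1: IF@9 ID@10 stall=1 (RAW on I3.r2 (WB@11)) EX@12 MEM@13 WB@14
I6 sub r1 <- r1,r5: IF@10 ID@12 stall=2 (RAW on I5.r1 (WB@14)) EX@15 MEM@16 WB@17

Answer: 5 6 8 11 12 14 17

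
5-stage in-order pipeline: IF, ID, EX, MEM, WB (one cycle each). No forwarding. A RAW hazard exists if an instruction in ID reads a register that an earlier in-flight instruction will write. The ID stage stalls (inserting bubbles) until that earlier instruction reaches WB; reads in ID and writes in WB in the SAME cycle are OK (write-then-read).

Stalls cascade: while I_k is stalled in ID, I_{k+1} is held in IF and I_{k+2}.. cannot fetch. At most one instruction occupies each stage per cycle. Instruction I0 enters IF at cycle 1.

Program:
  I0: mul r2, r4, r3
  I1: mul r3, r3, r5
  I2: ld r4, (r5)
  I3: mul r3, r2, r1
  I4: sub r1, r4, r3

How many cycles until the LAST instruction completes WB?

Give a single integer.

Answer: 11

Derivation:
I0 mul r2 <- r4,r3: IF@1 ID@2 stall=0 (-) EX@3 MEM@4 WB@5
I1 mul r3 <- r3,r5: IF@2 ID@3 stall=0 (-) EX@4 MEM@5 WB@6
I2 ld r4 <- r5: IF@3 ID@4 stall=0 (-) EX@5 MEM@6 WB@7
I3 mul r3 <- r2,r1: IF@4 ID@5 stall=0 (-) EX@6 MEM@7 WB@8
I4 sub r1 <- r4,r3: IF@5 ID@6 stall=2 (RAW on I3.r3 (WB@8)) EX@9 MEM@10 WB@11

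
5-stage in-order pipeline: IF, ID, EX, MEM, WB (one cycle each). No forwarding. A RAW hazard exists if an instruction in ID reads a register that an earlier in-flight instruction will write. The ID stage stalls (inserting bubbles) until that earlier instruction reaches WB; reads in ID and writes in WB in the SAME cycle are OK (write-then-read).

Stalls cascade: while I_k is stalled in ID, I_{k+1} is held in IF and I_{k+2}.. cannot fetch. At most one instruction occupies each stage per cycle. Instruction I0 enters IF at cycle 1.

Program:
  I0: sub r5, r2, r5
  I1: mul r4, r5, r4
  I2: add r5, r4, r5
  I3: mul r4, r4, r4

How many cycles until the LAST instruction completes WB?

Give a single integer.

Answer: 12

Derivation:
I0 sub r5 <- r2,r5: IF@1 ID@2 stall=0 (-) EX@3 MEM@4 WB@5
I1 mul r4 <- r5,r4: IF@2 ID@3 stall=2 (RAW on I0.r5 (WB@5)) EX@6 MEM@7 WB@8
I2 add r5 <- r4,r5: IF@3 ID@6 stall=2 (RAW on I1.r4 (WB@8)) EX@9 MEM@10 WB@11
I3 mul r4 <- r4,r4: IF@6 ID@9 stall=0 (-) EX@10 MEM@11 WB@12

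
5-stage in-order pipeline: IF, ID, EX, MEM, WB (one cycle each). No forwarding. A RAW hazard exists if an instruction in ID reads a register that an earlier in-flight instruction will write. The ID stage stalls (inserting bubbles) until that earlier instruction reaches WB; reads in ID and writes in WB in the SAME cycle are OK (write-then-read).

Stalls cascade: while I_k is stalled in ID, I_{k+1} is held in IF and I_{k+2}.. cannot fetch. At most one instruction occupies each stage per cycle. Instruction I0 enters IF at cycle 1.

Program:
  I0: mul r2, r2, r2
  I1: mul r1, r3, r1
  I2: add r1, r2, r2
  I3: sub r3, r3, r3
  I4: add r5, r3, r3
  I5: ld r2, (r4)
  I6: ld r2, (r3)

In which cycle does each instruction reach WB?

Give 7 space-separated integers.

Answer: 5 6 8 9 12 13 14

Derivation:
I0 mul r2 <- r2,r2: IF@1 ID@2 stall=0 (-) EX@3 MEM@4 WB@5
I1 mul r1 <- r3,r1: IF@2 ID@3 stall=0 (-) EX@4 MEM@5 WB@6
I2 add r1 <- r2,r2: IF@3 ID@4 stall=1 (RAW on I0.r2 (WB@5)) EX@6 MEM@7 WB@8
I3 sub r3 <- r3,r3: IF@4 ID@6 stall=0 (-) EX@7 MEM@8 WB@9
I4 add r5 <- r3,r3: IF@6 ID@7 stall=2 (RAW on I3.r3 (WB@9)) EX@10 MEM@11 WB@12
I5 ld r2 <- r4: IF@7 ID@10 stall=0 (-) EX@11 MEM@12 WB@13
I6 ld r2 <- r3: IF@10 ID@11 stall=0 (-) EX@12 MEM@13 WB@14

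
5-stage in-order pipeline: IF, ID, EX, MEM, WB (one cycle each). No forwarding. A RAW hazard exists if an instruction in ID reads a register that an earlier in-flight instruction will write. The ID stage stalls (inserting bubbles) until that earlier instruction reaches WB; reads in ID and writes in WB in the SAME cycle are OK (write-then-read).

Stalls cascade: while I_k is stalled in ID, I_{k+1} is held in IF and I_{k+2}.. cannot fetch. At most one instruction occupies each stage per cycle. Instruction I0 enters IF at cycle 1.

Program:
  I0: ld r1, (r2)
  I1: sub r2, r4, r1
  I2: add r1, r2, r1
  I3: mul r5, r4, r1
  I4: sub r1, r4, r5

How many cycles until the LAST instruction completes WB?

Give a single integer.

I0 ld r1 <- r2: IF@1 ID@2 stall=0 (-) EX@3 MEM@4 WB@5
I1 sub r2 <- r4,r1: IF@2 ID@3 stall=2 (RAW on I0.r1 (WB@5)) EX@6 MEM@7 WB@8
I2 add r1 <- r2,r1: IF@3 ID@6 stall=2 (RAW on I1.r2 (WB@8)) EX@9 MEM@10 WB@11
I3 mul r5 <- r4,r1: IF@6 ID@9 stall=2 (RAW on I2.r1 (WB@11)) EX@12 MEM@13 WB@14
I4 sub r1 <- r4,r5: IF@9 ID@12 stall=2 (RAW on I3.r5 (WB@14)) EX@15 MEM@16 WB@17

Answer: 17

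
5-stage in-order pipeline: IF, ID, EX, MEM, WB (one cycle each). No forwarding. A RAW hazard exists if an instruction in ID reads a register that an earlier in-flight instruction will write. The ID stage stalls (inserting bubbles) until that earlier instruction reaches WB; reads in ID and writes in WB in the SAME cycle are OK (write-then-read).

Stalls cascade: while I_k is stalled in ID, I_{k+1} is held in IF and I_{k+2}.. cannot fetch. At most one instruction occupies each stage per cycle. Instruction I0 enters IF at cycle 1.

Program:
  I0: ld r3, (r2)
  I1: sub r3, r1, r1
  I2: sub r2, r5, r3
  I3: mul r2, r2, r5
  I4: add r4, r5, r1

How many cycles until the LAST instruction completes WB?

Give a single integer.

Answer: 13

Derivation:
I0 ld r3 <- r2: IF@1 ID@2 stall=0 (-) EX@3 MEM@4 WB@5
I1 sub r3 <- r1,r1: IF@2 ID@3 stall=0 (-) EX@4 MEM@5 WB@6
I2 sub r2 <- r5,r3: IF@3 ID@4 stall=2 (RAW on I1.r3 (WB@6)) EX@7 MEM@8 WB@9
I3 mul r2 <- r2,r5: IF@4 ID@7 stall=2 (RAW on I2.r2 (WB@9)) EX@10 MEM@11 WB@12
I4 add r4 <- r5,r1: IF@7 ID@10 stall=0 (-) EX@11 MEM@12 WB@13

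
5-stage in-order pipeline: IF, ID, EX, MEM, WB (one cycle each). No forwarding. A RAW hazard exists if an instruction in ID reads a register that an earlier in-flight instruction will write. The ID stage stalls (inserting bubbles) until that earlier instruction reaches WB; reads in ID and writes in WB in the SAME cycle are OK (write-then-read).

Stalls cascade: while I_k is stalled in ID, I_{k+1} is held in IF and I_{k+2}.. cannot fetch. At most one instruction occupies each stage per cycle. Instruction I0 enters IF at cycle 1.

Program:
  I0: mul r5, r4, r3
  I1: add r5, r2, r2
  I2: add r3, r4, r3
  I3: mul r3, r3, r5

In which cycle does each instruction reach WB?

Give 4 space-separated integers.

I0 mul r5 <- r4,r3: IF@1 ID@2 stall=0 (-) EX@3 MEM@4 WB@5
I1 add r5 <- r2,r2: IF@2 ID@3 stall=0 (-) EX@4 MEM@5 WB@6
I2 add r3 <- r4,r3: IF@3 ID@4 stall=0 (-) EX@5 MEM@6 WB@7
I3 mul r3 <- r3,r5: IF@4 ID@5 stall=2 (RAW on I2.r3 (WB@7)) EX@8 MEM@9 WB@10

Answer: 5 6 7 10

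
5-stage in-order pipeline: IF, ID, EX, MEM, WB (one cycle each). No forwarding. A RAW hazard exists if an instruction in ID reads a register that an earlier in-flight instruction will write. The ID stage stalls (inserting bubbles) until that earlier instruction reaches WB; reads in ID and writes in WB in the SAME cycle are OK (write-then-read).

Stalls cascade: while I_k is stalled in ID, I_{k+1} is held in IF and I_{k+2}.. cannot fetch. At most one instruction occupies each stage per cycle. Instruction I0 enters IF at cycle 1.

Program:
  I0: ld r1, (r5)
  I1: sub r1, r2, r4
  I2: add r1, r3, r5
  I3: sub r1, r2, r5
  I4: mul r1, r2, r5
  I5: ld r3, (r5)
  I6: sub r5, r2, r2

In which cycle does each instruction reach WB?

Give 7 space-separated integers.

I0 ld r1 <- r5: IF@1 ID@2 stall=0 (-) EX@3 MEM@4 WB@5
I1 sub r1 <- r2,r4: IF@2 ID@3 stall=0 (-) EX@4 MEM@5 WB@6
I2 add r1 <- r3,r5: IF@3 ID@4 stall=0 (-) EX@5 MEM@6 WB@7
I3 sub r1 <- r2,r5: IF@4 ID@5 stall=0 (-) EX@6 MEM@7 WB@8
I4 mul r1 <- r2,r5: IF@5 ID@6 stall=0 (-) EX@7 MEM@8 WB@9
I5 ld r3 <- r5: IF@6 ID@7 stall=0 (-) EX@8 MEM@9 WB@10
I6 sub r5 <- r2,r2: IF@7 ID@8 stall=0 (-) EX@9 MEM@10 WB@11

Answer: 5 6 7 8 9 10 11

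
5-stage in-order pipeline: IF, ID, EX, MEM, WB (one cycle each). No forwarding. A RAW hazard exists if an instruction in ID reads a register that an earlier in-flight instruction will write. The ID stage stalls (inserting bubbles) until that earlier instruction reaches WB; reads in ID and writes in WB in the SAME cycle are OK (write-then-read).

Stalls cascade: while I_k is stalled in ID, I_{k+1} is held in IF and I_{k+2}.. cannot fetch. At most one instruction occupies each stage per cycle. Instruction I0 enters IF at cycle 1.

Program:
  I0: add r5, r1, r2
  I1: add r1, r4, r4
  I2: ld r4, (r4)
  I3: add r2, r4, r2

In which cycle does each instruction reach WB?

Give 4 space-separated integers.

I0 add r5 <- r1,r2: IF@1 ID@2 stall=0 (-) EX@3 MEM@4 WB@5
I1 add r1 <- r4,r4: IF@2 ID@3 stall=0 (-) EX@4 MEM@5 WB@6
I2 ld r4 <- r4: IF@3 ID@4 stall=0 (-) EX@5 MEM@6 WB@7
I3 add r2 <- r4,r2: IF@4 ID@5 stall=2 (RAW on I2.r4 (WB@7)) EX@8 MEM@9 WB@10

Answer: 5 6 7 10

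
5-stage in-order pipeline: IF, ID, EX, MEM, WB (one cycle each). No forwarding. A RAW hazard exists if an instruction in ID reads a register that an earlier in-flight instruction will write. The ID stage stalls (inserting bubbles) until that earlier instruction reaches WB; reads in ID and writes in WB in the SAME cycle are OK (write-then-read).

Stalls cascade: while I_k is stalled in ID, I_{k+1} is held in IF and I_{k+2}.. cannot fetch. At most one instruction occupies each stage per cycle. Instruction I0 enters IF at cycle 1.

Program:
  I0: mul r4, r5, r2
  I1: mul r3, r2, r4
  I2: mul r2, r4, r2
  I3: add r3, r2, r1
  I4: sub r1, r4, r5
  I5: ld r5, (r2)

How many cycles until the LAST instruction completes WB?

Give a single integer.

Answer: 14

Derivation:
I0 mul r4 <- r5,r2: IF@1 ID@2 stall=0 (-) EX@3 MEM@4 WB@5
I1 mul r3 <- r2,r4: IF@2 ID@3 stall=2 (RAW on I0.r4 (WB@5)) EX@6 MEM@7 WB@8
I2 mul r2 <- r4,r2: IF@3 ID@6 stall=0 (-) EX@7 MEM@8 WB@9
I3 add r3 <- r2,r1: IF@6 ID@7 stall=2 (RAW on I2.r2 (WB@9)) EX@10 MEM@11 WB@12
I4 sub r1 <- r4,r5: IF@7 ID@10 stall=0 (-) EX@11 MEM@12 WB@13
I5 ld r5 <- r2: IF@10 ID@11 stall=0 (-) EX@12 MEM@13 WB@14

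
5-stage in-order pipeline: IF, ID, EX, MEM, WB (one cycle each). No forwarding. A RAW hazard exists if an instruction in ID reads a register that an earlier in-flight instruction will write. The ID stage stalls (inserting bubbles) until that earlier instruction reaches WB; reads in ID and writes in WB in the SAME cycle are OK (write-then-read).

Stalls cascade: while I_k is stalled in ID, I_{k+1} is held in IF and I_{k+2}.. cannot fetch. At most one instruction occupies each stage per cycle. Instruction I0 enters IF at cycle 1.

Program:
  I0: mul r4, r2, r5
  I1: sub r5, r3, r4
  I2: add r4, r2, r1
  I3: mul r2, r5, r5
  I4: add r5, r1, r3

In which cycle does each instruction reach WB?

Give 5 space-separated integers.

Answer: 5 8 9 11 12

Derivation:
I0 mul r4 <- r2,r5: IF@1 ID@2 stall=0 (-) EX@3 MEM@4 WB@5
I1 sub r5 <- r3,r4: IF@2 ID@3 stall=2 (RAW on I0.r4 (WB@5)) EX@6 MEM@7 WB@8
I2 add r4 <- r2,r1: IF@3 ID@6 stall=0 (-) EX@7 MEM@8 WB@9
I3 mul r2 <- r5,r5: IF@6 ID@7 stall=1 (RAW on I1.r5 (WB@8)) EX@9 MEM@10 WB@11
I4 add r5 <- r1,r3: IF@7 ID@9 stall=0 (-) EX@10 MEM@11 WB@12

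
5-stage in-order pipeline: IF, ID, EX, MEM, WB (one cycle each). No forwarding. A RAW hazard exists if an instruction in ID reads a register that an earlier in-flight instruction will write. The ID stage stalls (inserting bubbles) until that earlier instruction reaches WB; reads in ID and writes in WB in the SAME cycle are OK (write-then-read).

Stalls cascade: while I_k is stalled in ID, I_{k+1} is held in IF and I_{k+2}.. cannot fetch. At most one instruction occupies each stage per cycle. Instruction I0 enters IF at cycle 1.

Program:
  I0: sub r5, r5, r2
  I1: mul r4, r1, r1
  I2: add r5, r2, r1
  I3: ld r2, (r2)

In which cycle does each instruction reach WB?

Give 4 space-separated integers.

Answer: 5 6 7 8

Derivation:
I0 sub r5 <- r5,r2: IF@1 ID@2 stall=0 (-) EX@3 MEM@4 WB@5
I1 mul r4 <- r1,r1: IF@2 ID@3 stall=0 (-) EX@4 MEM@5 WB@6
I2 add r5 <- r2,r1: IF@3 ID@4 stall=0 (-) EX@5 MEM@6 WB@7
I3 ld r2 <- r2: IF@4 ID@5 stall=0 (-) EX@6 MEM@7 WB@8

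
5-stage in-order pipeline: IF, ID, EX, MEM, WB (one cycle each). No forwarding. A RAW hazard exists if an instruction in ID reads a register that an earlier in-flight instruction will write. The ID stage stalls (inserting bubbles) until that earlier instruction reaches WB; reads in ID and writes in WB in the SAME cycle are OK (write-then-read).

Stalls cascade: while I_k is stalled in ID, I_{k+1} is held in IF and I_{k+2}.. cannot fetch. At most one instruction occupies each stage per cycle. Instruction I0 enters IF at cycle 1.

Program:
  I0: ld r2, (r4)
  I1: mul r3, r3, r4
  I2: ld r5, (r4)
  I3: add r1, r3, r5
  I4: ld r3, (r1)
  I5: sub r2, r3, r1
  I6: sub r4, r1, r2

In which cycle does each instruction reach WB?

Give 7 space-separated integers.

I0 ld r2 <- r4: IF@1 ID@2 stall=0 (-) EX@3 MEM@4 WB@5
I1 mul r3 <- r3,r4: IF@2 ID@3 stall=0 (-) EX@4 MEM@5 WB@6
I2 ld r5 <- r4: IF@3 ID@4 stall=0 (-) EX@5 MEM@6 WB@7
I3 add r1 <- r3,r5: IF@4 ID@5 stall=2 (RAW on I2.r5 (WB@7)) EX@8 MEM@9 WB@10
I4 ld r3 <- r1: IF@5 ID@8 stall=2 (RAW on I3.r1 (WB@10)) EX@11 MEM@12 WB@13
I5 sub r2 <- r3,r1: IF@8 ID@11 stall=2 (RAW on I4.r3 (WB@13)) EX@14 MEM@15 WB@16
I6 sub r4 <- r1,r2: IF@11 ID@14 stall=2 (RAW on I5.r2 (WB@16)) EX@17 MEM@18 WB@19

Answer: 5 6 7 10 13 16 19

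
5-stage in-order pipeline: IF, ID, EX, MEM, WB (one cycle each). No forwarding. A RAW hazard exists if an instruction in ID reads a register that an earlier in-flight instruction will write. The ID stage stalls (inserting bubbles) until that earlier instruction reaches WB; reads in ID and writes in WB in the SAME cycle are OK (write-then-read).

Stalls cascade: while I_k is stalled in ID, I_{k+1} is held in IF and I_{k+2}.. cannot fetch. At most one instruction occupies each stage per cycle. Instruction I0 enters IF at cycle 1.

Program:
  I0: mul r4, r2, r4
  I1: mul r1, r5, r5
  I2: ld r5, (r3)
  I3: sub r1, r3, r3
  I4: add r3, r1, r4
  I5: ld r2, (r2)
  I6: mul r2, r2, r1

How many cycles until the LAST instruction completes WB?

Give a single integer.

Answer: 15

Derivation:
I0 mul r4 <- r2,r4: IF@1 ID@2 stall=0 (-) EX@3 MEM@4 WB@5
I1 mul r1 <- r5,r5: IF@2 ID@3 stall=0 (-) EX@4 MEM@5 WB@6
I2 ld r5 <- r3: IF@3 ID@4 stall=0 (-) EX@5 MEM@6 WB@7
I3 sub r1 <- r3,r3: IF@4 ID@5 stall=0 (-) EX@6 MEM@7 WB@8
I4 add r3 <- r1,r4: IF@5 ID@6 stall=2 (RAW on I3.r1 (WB@8)) EX@9 MEM@10 WB@11
I5 ld r2 <- r2: IF@6 ID@9 stall=0 (-) EX@10 MEM@11 WB@12
I6 mul r2 <- r2,r1: IF@9 ID@10 stall=2 (RAW on I5.r2 (WB@12)) EX@13 MEM@14 WB@15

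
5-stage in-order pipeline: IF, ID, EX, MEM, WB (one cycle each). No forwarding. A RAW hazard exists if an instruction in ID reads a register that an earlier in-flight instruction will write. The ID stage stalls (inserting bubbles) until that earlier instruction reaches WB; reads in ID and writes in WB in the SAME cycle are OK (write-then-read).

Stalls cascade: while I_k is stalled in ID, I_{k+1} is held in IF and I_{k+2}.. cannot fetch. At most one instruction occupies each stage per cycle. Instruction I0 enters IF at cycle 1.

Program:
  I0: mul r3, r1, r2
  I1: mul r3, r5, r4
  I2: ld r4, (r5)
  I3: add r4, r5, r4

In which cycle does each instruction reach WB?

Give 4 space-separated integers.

Answer: 5 6 7 10

Derivation:
I0 mul r3 <- r1,r2: IF@1 ID@2 stall=0 (-) EX@3 MEM@4 WB@5
I1 mul r3 <- r5,r4: IF@2 ID@3 stall=0 (-) EX@4 MEM@5 WB@6
I2 ld r4 <- r5: IF@3 ID@4 stall=0 (-) EX@5 MEM@6 WB@7
I3 add r4 <- r5,r4: IF@4 ID@5 stall=2 (RAW on I2.r4 (WB@7)) EX@8 MEM@9 WB@10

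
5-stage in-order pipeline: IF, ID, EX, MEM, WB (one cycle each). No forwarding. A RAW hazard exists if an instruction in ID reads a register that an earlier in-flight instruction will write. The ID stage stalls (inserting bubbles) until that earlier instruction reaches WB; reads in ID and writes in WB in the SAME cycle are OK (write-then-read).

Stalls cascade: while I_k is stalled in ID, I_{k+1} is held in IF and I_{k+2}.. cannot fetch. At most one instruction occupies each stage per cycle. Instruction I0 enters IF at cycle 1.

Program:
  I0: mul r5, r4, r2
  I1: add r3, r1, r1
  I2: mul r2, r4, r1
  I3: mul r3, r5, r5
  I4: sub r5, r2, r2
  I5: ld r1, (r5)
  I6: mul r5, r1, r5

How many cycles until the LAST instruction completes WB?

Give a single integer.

Answer: 16

Derivation:
I0 mul r5 <- r4,r2: IF@1 ID@2 stall=0 (-) EX@3 MEM@4 WB@5
I1 add r3 <- r1,r1: IF@2 ID@3 stall=0 (-) EX@4 MEM@5 WB@6
I2 mul r2 <- r4,r1: IF@3 ID@4 stall=0 (-) EX@5 MEM@6 WB@7
I3 mul r3 <- r5,r5: IF@4 ID@5 stall=0 (-) EX@6 MEM@7 WB@8
I4 sub r5 <- r2,r2: IF@5 ID@6 stall=1 (RAW on I2.r2 (WB@7)) EX@8 MEM@9 WB@10
I5 ld r1 <- r5: IF@6 ID@8 stall=2 (RAW on I4.r5 (WB@10)) EX@11 MEM@12 WB@13
I6 mul r5 <- r1,r5: IF@8 ID@11 stall=2 (RAW on I5.r1 (WB@13)) EX@14 MEM@15 WB@16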